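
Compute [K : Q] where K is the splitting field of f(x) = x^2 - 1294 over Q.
[K : Q] = 2

f(x) = x^2 - 1294 factors as (x - √1294)(x + √1294). The splitting field is K = Q(√1294). Since 1294 is squarefree and > 1, it is not a perfect square, so x^2 - 1294 is irreducible over Q and [Q(√1294) : Q] = 2. Hence [K : Q] = 2.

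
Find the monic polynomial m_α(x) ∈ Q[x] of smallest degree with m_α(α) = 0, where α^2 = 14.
m_α(x) = x^2 - 14

α satisfies α^2 - 14 = 0, so x^2 - 14 annihilates α. Since d = 14 is squarefree and ≠ 1, it is not a perfect square in Q, so x^2 - 14 has no rational root and is therefore irreducible over Q (a degree-2 polynomial over a field is irreducible iff it has no root). Hence m_α(x) = x^2 - 14.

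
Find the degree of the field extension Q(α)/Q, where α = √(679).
[Q(α):Q] = 2

[Q(α):Q] equals the degree of the minimal polynomial of α. Here α^2 = 679 and x^2 - 679 is irreducible (d = 679 is squarefree, ≠ 1, hence not a square), so deg(m_α) = 2. Thus [Q(α):Q] = 2.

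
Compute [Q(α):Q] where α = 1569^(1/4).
[Q(α):Q] = 4

α is a root of x^4 - 1569. By Eisenstein's criterion at the prime p = 3 (which divides the constant term 1569 but p^2 = 9 does not, since 1569 is squarefree), x^4 - 1569 is irreducible over Q. Hence [Q(α):Q] = 4.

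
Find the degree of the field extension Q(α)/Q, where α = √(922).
[Q(α):Q] = 2

[Q(α):Q] equals the degree of the minimal polynomial of α. Here α^2 = 922 and x^2 - 922 is irreducible (d = 922 is squarefree, ≠ 1, hence not a square), so deg(m_α) = 2. Thus [Q(α):Q] = 2.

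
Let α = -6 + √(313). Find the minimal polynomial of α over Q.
m_α(x) = x^2 + 12x - 277

From α + 6 = √(313), squaring gives (α + 6)^2 = 313, i.e. α^2 + 12α + 36 = 313, so α^2 + 12α - 277 = 0. The discriminant of x^2 + 12x - 277 is (12)^2 - 4·(-277) = 144 + 1108 = 1252, and 4·(313) is not a perfect square in Q since 313 is squarefree and ≠ 1. Hence x^2 + 12x - 277 is irreducible over Q and is the minimal polynomial of α.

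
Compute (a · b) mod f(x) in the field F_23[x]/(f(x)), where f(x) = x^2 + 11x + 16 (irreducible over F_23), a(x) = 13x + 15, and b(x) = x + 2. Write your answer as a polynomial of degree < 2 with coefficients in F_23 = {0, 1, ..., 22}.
a · b ≡ 13x + 6 (mod f(x))

Multiply in F_23[x]: a(x)·b(x) = (13x + 15)·(x + 2) = 13x^2 + 18x + 7. This has degree ≥ 2, so divide by f(x) over F_23: 13x^2 + 18x + 7 = (13)·(x^2 + 11x + 16) + (13x + 6). Hence a·b ≡ 13x + 6 (mod f). (F_23[x]/(f) is a field with 23^2 = 529 elements since f is irreducible of degree 2.)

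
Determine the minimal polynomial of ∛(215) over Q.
m_α(x) = x^3 - 215

α satisfies α^3 = 215, so x^3 - 215 annihilates α. By the rational root test, a rational root p/q (in lowest terms) of x^3 - 215 would satisfy p^3 = 215 q^3, forcing q = 1 and p^3 = 215; but 215 is not a perfect cube, contradiction. A monic cubic over Q with no rational root is irreducible (any nontrivial factorization would include a linear factor). Hence x^3 - 215 is the minimal polynomial of α, and in particular [Q(α):Q] = 3.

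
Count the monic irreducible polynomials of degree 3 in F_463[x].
There are 33084128 monic irreducible polynomials of degree 3 over F_463

Each element of F_{463^3} that lies in no proper subfield is a root of exactly one monic irreducible of degree 3 over F_463, and each such polynomial has 3 distinct roots in F_{463^3}. By Möbius inversion the count is N_463(3) = (1/3) Σ_{d|3} μ(3/d) · 463^d = (1/3)(μ(3)·463^1 + μ(1)·463^3) = 99252384/3 = 33084128.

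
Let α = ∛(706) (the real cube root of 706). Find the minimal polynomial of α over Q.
m_α(x) = x^3 - 706

α satisfies α^3 = 706, so x^3 - 706 annihilates α. By the rational root test, a rational root p/q (in lowest terms) of x^3 - 706 would satisfy p^3 = 706 q^3, forcing q = 1 and p^3 = 706; but 706 is not a perfect cube, contradiction. A monic cubic over Q with no rational root is irreducible (any nontrivial factorization would include a linear factor). Hence x^3 - 706 is the minimal polynomial of α, and in particular [Q(α):Q] = 3.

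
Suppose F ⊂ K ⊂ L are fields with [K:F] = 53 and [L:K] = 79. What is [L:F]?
[L:F] = 4187

The tower law says that for any tower of field extensions F ⊂ K ⊂ L with finite degrees, [L:F] = [L:K] · [K:F]. Here this gives [L:F] = 79 · 53 = 4187.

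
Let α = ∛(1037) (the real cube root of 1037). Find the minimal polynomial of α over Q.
m_α(x) = x^3 - 1037

α satisfies α^3 = 1037, so x^3 - 1037 annihilates α. By the rational root test, a rational root p/q (in lowest terms) of x^3 - 1037 would satisfy p^3 = 1037 q^3, forcing q = 1 and p^3 = 1037; but 1037 is not a perfect cube, contradiction. A monic cubic over Q with no rational root is irreducible (any nontrivial factorization would include a linear factor). Hence x^3 - 1037 is the minimal polynomial of α, and in particular [Q(α):Q] = 3.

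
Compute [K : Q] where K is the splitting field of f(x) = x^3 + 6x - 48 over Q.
[K : Q] = 6

By the rational root test, any rational root of the monic integer polynomial f(x) = x^3 + 6x - 48 must be an integer dividing the constant term -48, i.e. one of ±{1, 2, 3, 4, 6, 8, 12, 16, 24, 48}. Evaluating: f(1) = -41, f(-1) = -55, f(2) = -28, f(-2) = -68, f(3) = -3, f(-3) = -93, f(4) = 40, f(-4) = -136, f(6) = 204, f(-6) = -300, f(8) = 512, f(-8) = -608, f(12) = 1752, f(-12) = -1848, f(16) = 4144, f(-16) = -4240, f(24) = 13920, f(-24) = -14016, f(48) = 110832, f(-48) = -110928; none is 0, so f has no rational root and is therefore irreducible over Q (a cubic with no linear factor over a field is irreducible). For an irreducible cubic, the Galois group is A_3 or S_3 according as the discriminant disc(f) = -4a^3 - 27b^2 = -4·(6)^3 - 27·(-48)^2 = -63072 is or is not a square in Q. Here disc(f) = -63072 is not a perfect square in Q, so the Galois group of f over Q is not contained in A_3 and must be all of S_3. The splitting field has degree |S_3| = 6 over Q, so [K : Q] = 6.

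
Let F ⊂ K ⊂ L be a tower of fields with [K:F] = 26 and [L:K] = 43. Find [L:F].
[L:F] = 1118

The tower law says that for any tower of field extensions F ⊂ K ⊂ L with finite degrees, [L:F] = [L:K] · [K:F]. Here this gives [L:F] = 43 · 26 = 1118.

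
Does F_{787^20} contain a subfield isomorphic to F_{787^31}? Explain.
No: F_{787^31} is not a subfield of F_{787^20}

F_{p^m} embeds in F_{p^n} iff m | n. Here 31 ∤ 20 (since 20 = 0·31 + 20 with remainder 20 ≠ 0), so F_{787^31} is not a subfield of F_{787^20}. Equivalently: if it were, the tower law would give 31 = [F_{787^31}:F_787] dividing [F_{787^20}:F_787] = 20, contradiction.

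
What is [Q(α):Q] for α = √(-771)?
[Q(α):Q] = 2

[Q(α):Q] equals the degree of the minimal polynomial of α. Here α^2 = -771 and x^2 + 771 is irreducible (d = -771 is squarefree, ≠ 1, hence not a square), so deg(m_α) = 2. Thus [Q(α):Q] = 2.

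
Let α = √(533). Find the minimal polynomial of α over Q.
m_α(x) = x^2 - 533

α satisfies α^2 - 533 = 0, so x^2 - 533 annihilates α. Since d = 533 is squarefree and ≠ 1, it is not a perfect square in Q, so x^2 - 533 has no rational root and is therefore irreducible over Q (a degree-2 polynomial over a field is irreducible iff it has no root). Hence m_α(x) = x^2 - 533.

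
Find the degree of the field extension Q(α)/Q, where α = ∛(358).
[Q(α):Q] = 3

The minimal polynomial of α is x^3 - 358, irreducible over Q since 358 is not a perfect cube (so x^3 - 358 has no rational root). Hence [Q(α):Q] = deg(m_α) = 3.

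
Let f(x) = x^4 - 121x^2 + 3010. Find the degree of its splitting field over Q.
[K : Q] = 4

Solving the quadratic in x^2: x^2 = (121 ± √(121^2 - 4·3010))/2 = (121 ± √2601)/2 = (121 ± 51)/2, giving x^2 = 86 or x^2 = 35. So f(x) = (x^2 - 86)(x^2 - 35) and the roots of f are ±√86, ±√35. Hence the splitting field is K = Q(√86, √35). Since 86 and 35 are distinct squarefree integers > 1, their product 3010 is not a perfect square, so √35 ∉ Q(√86). By the tower law [K:Q] = [Q(√86,√35):Q(√86)] · [Q(√86):Q] = 2 · 2 = 4.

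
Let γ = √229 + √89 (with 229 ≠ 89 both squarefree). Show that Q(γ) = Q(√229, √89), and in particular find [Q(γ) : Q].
[Q(γ) : Q] = 4 (equivalently, Q(γ) = Q(√229, √89))

Obviously Q(γ) ⊆ Q(√229, √89), and [Q(√229, √89):Q] = 4 (since 229, 89 are distinct squarefree integers > 1 with 20381 not a perfect square). To show equality we compute the minimal polynomial of γ. From γ = √229 + √89: γ^2 = 229 + 2√(20381) + 89 = 318 + 2√(20381), so γ^2 - 318 = 2√(20381); squaring, (γ^2 - 318)^2 = 4·20381, i.e. γ^4 - 636γ^2 + 101124 - 81524 = 0, i.e. γ^4 - 636γ^2 + 19600 = 0. So γ is a root of x^4 - 636x^2 + 19600. This polynomial is irreducible over Q: it has no rational root (each ±√229 ± √89 is irrational), and any factorization into two quadratics over Q would force √(20381) ∈ Q (pairing opposite roots) or √229, √89 ∈ Q (other pairings), all impossible. Hence [Q(γ):Q] = 4 = [Q(√229, √89):Q], so Q(γ) = Q(√229, √89).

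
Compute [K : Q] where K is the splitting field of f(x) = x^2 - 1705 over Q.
[K : Q] = 2

f(x) = x^2 - 1705 factors as (x - √1705)(x + √1705). The splitting field is K = Q(√1705). Since 1705 is squarefree and > 1, it is not a perfect square, so x^2 - 1705 is irreducible over Q and [Q(√1705) : Q] = 2. Hence [K : Q] = 2.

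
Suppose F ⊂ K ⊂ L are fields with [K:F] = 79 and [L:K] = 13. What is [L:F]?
[L:F] = 1027

The tower law says that for any tower of field extensions F ⊂ K ⊂ L with finite degrees, [L:F] = [L:K] · [K:F]. Here this gives [L:F] = 13 · 79 = 1027.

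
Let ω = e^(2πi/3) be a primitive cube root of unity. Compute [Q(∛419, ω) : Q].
[Q(∛419, ω) : Q] = 6

[Q(∛419):Q] = 3 (min poly x^3 - 419, irreducible since 419 is not a perfect cube). [Q(ω):Q] = 2 (min poly x^2 + x + 1). Since Q(∛419) ⊂ R and ω ∉ R, we have ω ∉ Q(∛419), so x^2 + x + 1 remains irreducible over Q(∛419) and [Q(∛419, ω) : Q(∛419)] = 2. By the tower law, [Q(∛419, ω) : Q] = 3 · 2 = 6. (In fact Q(∛419, ω) is the splitting field of x^3 - 419 over Q.)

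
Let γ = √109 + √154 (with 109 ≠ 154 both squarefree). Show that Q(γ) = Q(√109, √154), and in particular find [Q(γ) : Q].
[Q(γ) : Q] = 4 (equivalently, Q(γ) = Q(√109, √154))

Obviously Q(γ) ⊆ Q(√109, √154), and [Q(√109, √154):Q] = 4 (since 109, 154 are distinct squarefree integers > 1 with 16786 not a perfect square). To show equality we compute the minimal polynomial of γ. From γ = √109 + √154: γ^2 = 109 + 2√(16786) + 154 = 263 + 2√(16786), so γ^2 - 263 = 2√(16786); squaring, (γ^2 - 263)^2 = 4·16786, i.e. γ^4 - 526γ^2 + 69169 - 67144 = 0, i.e. γ^4 - 526γ^2 + 2025 = 0. So γ is a root of x^4 - 526x^2 + 2025. This polynomial is irreducible over Q: it has no rational root (each ±√109 ± √154 is irrational), and any factorization into two quadratics over Q would force √(16786) ∈ Q (pairing opposite roots) or √109, √154 ∈ Q (other pairings), all impossible. Hence [Q(γ):Q] = 4 = [Q(√109, √154):Q], so Q(γ) = Q(√109, √154).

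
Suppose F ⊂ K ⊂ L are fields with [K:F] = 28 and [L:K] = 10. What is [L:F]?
[L:F] = 280

The tower law says that for any tower of field extensions F ⊂ K ⊂ L with finite degrees, [L:F] = [L:K] · [K:F]. Here this gives [L:F] = 10 · 28 = 280.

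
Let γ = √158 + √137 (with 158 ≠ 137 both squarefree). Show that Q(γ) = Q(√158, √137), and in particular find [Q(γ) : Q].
[Q(γ) : Q] = 4 (equivalently, Q(γ) = Q(√158, √137))

Obviously Q(γ) ⊆ Q(√158, √137), and [Q(√158, √137):Q] = 4 (since 158, 137 are distinct squarefree integers > 1 with 21646 not a perfect square). To show equality we compute the minimal polynomial of γ. From γ = √158 + √137: γ^2 = 158 + 2√(21646) + 137 = 295 + 2√(21646), so γ^2 - 295 = 2√(21646); squaring, (γ^2 - 295)^2 = 4·21646, i.e. γ^4 - 590γ^2 + 87025 - 86584 = 0, i.e. γ^4 - 590γ^2 + 441 = 0. So γ is a root of x^4 - 590x^2 + 441. This polynomial is irreducible over Q: it has no rational root (each ±√158 ± √137 is irrational), and any factorization into two quadratics over Q would force √(21646) ∈ Q (pairing opposite roots) or √158, √137 ∈ Q (other pairings), all impossible. Hence [Q(γ):Q] = 4 = [Q(√158, √137):Q], so Q(γ) = Q(√158, √137).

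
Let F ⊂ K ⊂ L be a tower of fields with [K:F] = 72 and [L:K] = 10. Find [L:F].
[L:F] = 720

The tower law says that for any tower of field extensions F ⊂ K ⊂ L with finite degrees, [L:F] = [L:K] · [K:F]. Here this gives [L:F] = 10 · 72 = 720.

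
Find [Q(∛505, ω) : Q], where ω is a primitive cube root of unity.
[Q(∛505, ω) : Q] = 6

[Q(∛505):Q] = 3 (min poly x^3 - 505, irreducible since 505 is not a perfect cube). [Q(ω):Q] = 2 (min poly x^2 + x + 1). Since Q(∛505) ⊂ R and ω ∉ R, we have ω ∉ Q(∛505), so x^2 + x + 1 remains irreducible over Q(∛505) and [Q(∛505, ω) : Q(∛505)] = 2. By the tower law, [Q(∛505, ω) : Q] = 3 · 2 = 6. (In fact Q(∛505, ω) is the splitting field of x^3 - 505 over Q.)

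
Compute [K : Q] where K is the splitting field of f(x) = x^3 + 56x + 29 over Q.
[K : Q] = 6

By the rational root test, any rational root of the monic integer polynomial f(x) = x^3 + 56x + 29 must be an integer dividing the constant term 29, i.e. one of ±{1, 29}. Evaluating: f(1) = 86, f(-1) = -28, f(29) = 26042, f(-29) = -25984; none is 0, so f has no rational root and is therefore irreducible over Q (a cubic with no linear factor over a field is irreducible). For an irreducible cubic, the Galois group is A_3 or S_3 according as the discriminant disc(f) = -4a^3 - 27b^2 = -4·(56)^3 - 27·(29)^2 = -725171 is or is not a square in Q. Here disc(f) = -725171 is not a perfect square in Q, so the Galois group of f over Q is not contained in A_3 and must be all of S_3. The splitting field has degree |S_3| = 6 over Q, so [K : Q] = 6.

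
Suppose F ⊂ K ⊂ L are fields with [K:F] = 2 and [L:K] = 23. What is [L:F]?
[L:F] = 46

The tower law says that for any tower of field extensions F ⊂ K ⊂ L with finite degrees, [L:F] = [L:K] · [K:F]. Here this gives [L:F] = 23 · 2 = 46.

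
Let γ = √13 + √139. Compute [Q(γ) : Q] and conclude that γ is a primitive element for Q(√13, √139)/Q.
[Q(γ) : Q] = 4 (equivalently, Q(γ) = Q(√13, √139))

Obviously Q(γ) ⊆ Q(√13, √139), and [Q(√13, √139):Q] = 4 (since 13, 139 are distinct squarefree integers > 1 with 1807 not a perfect square). To show equality we compute the minimal polynomial of γ. From γ = √13 + √139: γ^2 = 13 + 2√(1807) + 139 = 152 + 2√(1807), so γ^2 - 152 = 2√(1807); squaring, (γ^2 - 152)^2 = 4·1807, i.e. γ^4 - 304γ^2 + 23104 - 7228 = 0, i.e. γ^4 - 304γ^2 + 15876 = 0. So γ is a root of x^4 - 304x^2 + 15876. This polynomial is irreducible over Q: it has no rational root (each ±√13 ± √139 is irrational), and any factorization into two quadratics over Q would force √(1807) ∈ Q (pairing opposite roots) or √13, √139 ∈ Q (other pairings), all impossible. Hence [Q(γ):Q] = 4 = [Q(√13, √139):Q], so Q(γ) = Q(√13, √139).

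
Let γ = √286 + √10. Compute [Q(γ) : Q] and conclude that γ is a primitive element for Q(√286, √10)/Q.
[Q(γ) : Q] = 4 (equivalently, Q(γ) = Q(√286, √10))

Obviously Q(γ) ⊆ Q(√286, √10), and [Q(√286, √10):Q] = 4 (since 286, 10 are distinct squarefree integers > 1 with 2860 not a perfect square). To show equality we compute the minimal polynomial of γ. From γ = √286 + √10: γ^2 = 286 + 2√(2860) + 10 = 296 + 2√(2860), so γ^2 - 296 = 2√(2860); squaring, (γ^2 - 296)^2 = 4·2860, i.e. γ^4 - 592γ^2 + 87616 - 11440 = 0, i.e. γ^4 - 592γ^2 + 76176 = 0. So γ is a root of x^4 - 592x^2 + 76176. This polynomial is irreducible over Q: it has no rational root (each ±√286 ± √10 is irrational), and any factorization into two quadratics over Q would force √(2860) ∈ Q (pairing opposite roots) or √286, √10 ∈ Q (other pairings), all impossible. Hence [Q(γ):Q] = 4 = [Q(√286, √10):Q], so Q(γ) = Q(√286, √10).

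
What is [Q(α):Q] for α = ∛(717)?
[Q(α):Q] = 3

The minimal polynomial of α is x^3 - 717, irreducible over Q since 717 is not a perfect cube (so x^3 - 717 has no rational root). Hence [Q(α):Q] = deg(m_α) = 3.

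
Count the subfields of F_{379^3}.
F_{379^3} has 2 subfields

The subfields of F_{p^n} are exactly the fields F_{p^d} for d | n (each is the fixed field of the unique index-d subgroup of Gal(F_{p^n}/F_p) ≅ Z/nZ). The divisors of n = 3 are {1, 3}, giving 2 subfields: F_{379^1}, F_{379^3}.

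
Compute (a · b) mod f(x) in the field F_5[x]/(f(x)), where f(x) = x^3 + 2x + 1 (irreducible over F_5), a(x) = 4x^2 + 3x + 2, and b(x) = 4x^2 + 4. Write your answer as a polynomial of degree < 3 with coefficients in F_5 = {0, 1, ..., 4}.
a · b ≡ 2x^2 + 2x + 1 (mod f(x))

Multiply in F_5[x]: a(x)·b(x) = (4x^2 + 3x + 2)·(4x^2 + 4) = x^4 + 2x^3 + 4x^2 + 2x + 3. This has degree ≥ 3, so divide by f(x) over F_5: x^4 + 2x^3 + 4x^2 + 2x + 3 = (x + 2)·(x^3 + 2x + 1) + (2x^2 + 2x + 1). Hence a·b ≡ 2x^2 + 2x + 1 (mod f). (F_5[x]/(f) is a field with 5^3 = 125 elements since f is irreducible of degree 3.)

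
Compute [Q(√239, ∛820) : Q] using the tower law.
[Q(√239, ∛820) : Q] = 6

Let L = Q(√239, ∛820). Since Q(√239) ⊂ L and [Q(√239):Q] = 2, the tower law gives 2 | [L:Q]. Likewise Q(∛820) ⊂ L with [Q(∛820):Q] = 3 (because 820 is not a perfect cube), so 3 | [L:Q]. As gcd(2,3) = 1, [L:Q] is divisible by 6. Conversely L is generated over Q by √239 and ∛820, so [L:Q] ≤ 2·3 = 6. Therefore [Q(√239, ∛820) : Q] = 6.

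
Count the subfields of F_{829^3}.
F_{829^3} has 2 subfields

The subfields of F_{p^n} are exactly the fields F_{p^d} for d | n (each is the fixed field of the unique index-d subgroup of Gal(F_{p^n}/F_p) ≅ Z/nZ). The divisors of n = 3 are {1, 3}, giving 2 subfields: F_{829^1}, F_{829^3}.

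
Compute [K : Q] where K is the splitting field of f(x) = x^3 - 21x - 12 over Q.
[K : Q] = 6

By the rational root test, any rational root of the monic integer polynomial f(x) = x^3 - 21x - 12 must be an integer dividing the constant term -12, i.e. one of ±{1, 2, 3, 4, 6, 12}. Evaluating: f(1) = -32, f(-1) = 8, f(2) = -46, f(-2) = 22, f(3) = -48, f(-3) = 24, f(4) = -32, f(-4) = 8, f(6) = 78, f(-6) = -102, f(12) = 1464, f(-12) = -1488; none is 0, so f has no rational root and is therefore irreducible over Q (a cubic with no linear factor over a field is irreducible). For an irreducible cubic, the Galois group is A_3 or S_3 according as the discriminant disc(f) = -4a^3 - 27b^2 = -4·(-21)^3 - 27·(-12)^2 = 33156 is or is not a square in Q. Here disc(f) = 33156 is not a perfect square in Q, so the Galois group of f over Q is not contained in A_3 and must be all of S_3. The splitting field has degree |S_3| = 6 over Q, so [K : Q] = 6.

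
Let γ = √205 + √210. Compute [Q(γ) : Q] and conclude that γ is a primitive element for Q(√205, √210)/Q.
[Q(γ) : Q] = 4 (equivalently, Q(γ) = Q(√205, √210))

Obviously Q(γ) ⊆ Q(√205, √210), and [Q(√205, √210):Q] = 4 (since 205, 210 are distinct squarefree integers > 1 with 43050 not a perfect square). To show equality we compute the minimal polynomial of γ. From γ = √205 + √210: γ^2 = 205 + 2√(43050) + 210 = 415 + 2√(43050), so γ^2 - 415 = 2√(43050); squaring, (γ^2 - 415)^2 = 4·43050, i.e. γ^4 - 830γ^2 + 172225 - 172200 = 0, i.e. γ^4 - 830γ^2 + 25 = 0. So γ is a root of x^4 - 830x^2 + 25. This polynomial is irreducible over Q: it has no rational root (each ±√205 ± √210 is irrational), and any factorization into two quadratics over Q would force √(43050) ∈ Q (pairing opposite roots) or √205, √210 ∈ Q (other pairings), all impossible. Hence [Q(γ):Q] = 4 = [Q(√205, √210):Q], so Q(γ) = Q(√205, √210).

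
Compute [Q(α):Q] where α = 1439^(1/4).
[Q(α):Q] = 4

α is a root of x^4 - 1439. By Eisenstein's criterion at the prime p = 1439 (which divides the constant term 1439 but p^2 = 2070721 does not, since 1439 is squarefree), x^4 - 1439 is irreducible over Q. Hence [Q(α):Q] = 4.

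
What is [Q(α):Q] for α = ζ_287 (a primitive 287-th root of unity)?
[Q(α):Q] = 240

The minimal polynomial of ζ_287 over Q is the 287-th cyclotomic polynomial Φ_287(x), which is irreducible over Q and has degree φ(287) = 240. Hence [Q(α):Q] = φ(287) = 240.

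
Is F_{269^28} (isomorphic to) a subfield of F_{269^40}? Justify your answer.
No: F_{269^28} is not a subfield of F_{269^40}

F_{p^m} embeds in F_{p^n} iff m | n. Here 28 ∤ 40 (since 40 = 1·28 + 12 with remainder 12 ≠ 0), so F_{269^28} is not a subfield of F_{269^40}. Equivalently: if it were, the tower law would give 28 = [F_{269^28}:F_269] dividing [F_{269^40}:F_269] = 40, contradiction.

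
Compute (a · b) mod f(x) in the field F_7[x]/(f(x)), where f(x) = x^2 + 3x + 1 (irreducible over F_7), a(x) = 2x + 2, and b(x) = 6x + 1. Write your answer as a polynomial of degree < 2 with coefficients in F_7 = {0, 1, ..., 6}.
a · b ≡ 6x + 4 (mod f(x))

Multiply in F_7[x]: a(x)·b(x) = (2x + 2)·(6x + 1) = 5x^2 + 2. This has degree ≥ 2, so divide by f(x) over F_7: 5x^2 + 2 = (5)·(x^2 + 3x + 1) + (6x + 4). Hence a·b ≡ 6x + 4 (mod f). (F_7[x]/(f) is a field with 7^2 = 49 elements since f is irreducible of degree 2.)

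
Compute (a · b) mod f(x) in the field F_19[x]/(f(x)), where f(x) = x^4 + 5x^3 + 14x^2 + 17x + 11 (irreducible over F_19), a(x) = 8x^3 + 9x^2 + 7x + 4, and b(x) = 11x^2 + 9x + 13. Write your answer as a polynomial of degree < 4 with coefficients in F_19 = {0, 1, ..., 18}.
a · b ≡ 14x^3 + 5x^2 + 8x + 9 (mod f(x))

Multiply in F_19[x]: a(x)·b(x) = (8x^3 + 9x^2 + 7x + 4)·(11x^2 + 9x + 13) = 12x^5 + 15x^3 + 15x^2 + 13x + 14. This has degree ≥ 4, so divide by f(x) over F_19: 12x^5 + 15x^3 + 15x^2 + 13x + 14 = (12x + 16)·(x^4 + 5x^3 + 14x^2 + 17x + 11) + (14x^3 + 5x^2 + 8x + 9). Hence a·b ≡ 14x^3 + 5x^2 + 8x + 9 (mod f). (F_19[x]/(f) is a field with 19^4 = 130321 elements since f is irreducible of degree 4.)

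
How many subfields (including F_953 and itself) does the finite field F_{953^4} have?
F_{953^4} has 3 subfields

The subfields of F_{p^n} are exactly the fields F_{p^d} for d | n (each is the fixed field of the unique index-d subgroup of Gal(F_{p^n}/F_p) ≅ Z/nZ). The divisors of n = 4 are {1, 2, 4}, giving 3 subfields: F_{953^1}, F_{953^2}, F_{953^4}.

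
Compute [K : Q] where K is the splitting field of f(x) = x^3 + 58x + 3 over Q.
[K : Q] = 6

By the rational root test, any rational root of the monic integer polynomial f(x) = x^3 + 58x + 3 must be an integer dividing the constant term 3, i.e. one of ±{1, 3}. Evaluating: f(1) = 62, f(-1) = -56, f(3) = 204, f(-3) = -198; none is 0, so f has no rational root and is therefore irreducible over Q (a cubic with no linear factor over a field is irreducible). For an irreducible cubic, the Galois group is A_3 or S_3 according as the discriminant disc(f) = -4a^3 - 27b^2 = -4·(58)^3 - 27·(3)^2 = -780691 is or is not a square in Q. Here disc(f) = -780691 is not a perfect square in Q, so the Galois group of f over Q is not contained in A_3 and must be all of S_3. The splitting field has degree |S_3| = 6 over Q, so [K : Q] = 6.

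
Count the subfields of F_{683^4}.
F_{683^4} has 3 subfields

The subfields of F_{p^n} are exactly the fields F_{p^d} for d | n (each is the fixed field of the unique index-d subgroup of Gal(F_{p^n}/F_p) ≅ Z/nZ). The divisors of n = 4 are {1, 2, 4}, giving 3 subfields: F_{683^1}, F_{683^2}, F_{683^4}.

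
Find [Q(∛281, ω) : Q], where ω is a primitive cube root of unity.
[Q(∛281, ω) : Q] = 6

[Q(∛281):Q] = 3 (min poly x^3 - 281, irreducible since 281 is not a perfect cube). [Q(ω):Q] = 2 (min poly x^2 + x + 1). Since Q(∛281) ⊂ R and ω ∉ R, we have ω ∉ Q(∛281), so x^2 + x + 1 remains irreducible over Q(∛281) and [Q(∛281, ω) : Q(∛281)] = 2. By the tower law, [Q(∛281, ω) : Q] = 3 · 2 = 6. (In fact Q(∛281, ω) is the splitting field of x^3 - 281 over Q.)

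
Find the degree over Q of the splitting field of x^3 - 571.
[K : Q] = 6

The roots of x^3 - 571 are ∛571, ω∛571, ω^2∛571 where ω = e^(2πi/3) is a primitive cube root of unity, so K = Q(∛571, ω). Now [Q(∛571):Q] = 3 (since 571 is not a perfect cube, x^3 - 571 is irreducible) and [Q(ω):Q] = 2. Both 2 and 3 divide [K:Q], and [K:Q] ≤ 3·2 = 6, so [K:Q] = 6. (Equivalently: Q(∛571) ⊂ R but ω ∉ R, so [K : Q(∛571)] = 2.)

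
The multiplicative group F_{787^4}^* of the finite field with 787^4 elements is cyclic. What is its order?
|F_{787^4}^*| = 383617958160

F_{787^4} has 787^4 = 383617958161 elements; its multiplicative group consists of all nonzero elements, so |F_{787^4}^*| = 383617958161 - 1 = 383617958160. (It is cyclic since any finite subgroup of the multiplicative group of a field is cyclic.)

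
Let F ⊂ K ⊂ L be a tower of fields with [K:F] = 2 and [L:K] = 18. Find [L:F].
[L:F] = 36

The tower law says that for any tower of field extensions F ⊂ K ⊂ L with finite degrees, [L:F] = [L:K] · [K:F]. Here this gives [L:F] = 18 · 2 = 36.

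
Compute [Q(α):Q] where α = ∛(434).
[Q(α):Q] = 3

The minimal polynomial of α is x^3 - 434, irreducible over Q since 434 is not a perfect cube (so x^3 - 434 has no rational root). Hence [Q(α):Q] = deg(m_α) = 3.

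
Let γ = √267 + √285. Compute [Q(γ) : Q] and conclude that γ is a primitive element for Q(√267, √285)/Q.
[Q(γ) : Q] = 4 (equivalently, Q(γ) = Q(√267, √285))

Obviously Q(γ) ⊆ Q(√267, √285), and [Q(√267, √285):Q] = 4 (since 267, 285 are distinct squarefree integers > 1 with 76095 not a perfect square). To show equality we compute the minimal polynomial of γ. From γ = √267 + √285: γ^2 = 267 + 2√(76095) + 285 = 552 + 2√(76095), so γ^2 - 552 = 2√(76095); squaring, (γ^2 - 552)^2 = 4·76095, i.e. γ^4 - 1104γ^2 + 304704 - 304380 = 0, i.e. γ^4 - 1104γ^2 + 324 = 0. So γ is a root of x^4 - 1104x^2 + 324. This polynomial is irreducible over Q: it has no rational root (each ±√267 ± √285 is irrational), and any factorization into two quadratics over Q would force √(76095) ∈ Q (pairing opposite roots) or √267, √285 ∈ Q (other pairings), all impossible. Hence [Q(γ):Q] = 4 = [Q(√267, √285):Q], so Q(γ) = Q(√267, √285).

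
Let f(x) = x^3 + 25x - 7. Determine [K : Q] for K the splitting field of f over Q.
[K : Q] = 6

By the rational root test, any rational root of the monic integer polynomial f(x) = x^3 + 25x - 7 must be an integer dividing the constant term -7, i.e. one of ±{1, 7}. Evaluating: f(1) = 19, f(-1) = -33, f(7) = 511, f(-7) = -525; none is 0, so f has no rational root and is therefore irreducible over Q (a cubic with no linear factor over a field is irreducible). For an irreducible cubic, the Galois group is A_3 or S_3 according as the discriminant disc(f) = -4a^3 - 27b^2 = -4·(25)^3 - 27·(-7)^2 = -63823 is or is not a square in Q. Here disc(f) = -63823 is not a perfect square in Q, so the Galois group of f over Q is not contained in A_3 and must be all of S_3. The splitting field has degree |S_3| = 6 over Q, so [K : Q] = 6.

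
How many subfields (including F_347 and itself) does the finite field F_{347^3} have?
F_{347^3} has 2 subfields

The subfields of F_{p^n} are exactly the fields F_{p^d} for d | n (each is the fixed field of the unique index-d subgroup of Gal(F_{p^n}/F_p) ≅ Z/nZ). The divisors of n = 3 are {1, 3}, giving 2 subfields: F_{347^1}, F_{347^3}.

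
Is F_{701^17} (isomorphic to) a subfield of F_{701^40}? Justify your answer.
No: F_{701^17} is not a subfield of F_{701^40}

F_{p^m} embeds in F_{p^n} iff m | n. Here 17 ∤ 40 (since 40 = 2·17 + 6 with remainder 6 ≠ 0), so F_{701^17} is not a subfield of F_{701^40}. Equivalently: if it were, the tower law would give 17 = [F_{701^17}:F_701] dividing [F_{701^40}:F_701] = 40, contradiction.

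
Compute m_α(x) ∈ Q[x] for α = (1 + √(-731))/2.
m_α(x) = x^2 - x + 183

From 2α - 1 = √(-731), squaring gives (2α - 1)^2 = -731, i.e. 4α^2 - 4α + 1 = -731, so α^2 - α + (1 + 731)/4 = 0. Since -731 ≡ 1 (mod 4), (1 + 731)/4 = 183 ∈ Z. The polynomial x^2 - x + 183 has discriminant 1 - 4·(183) = -731, which is not a perfect square in Q (d = -731 is squarefree and ≠ 1), so x^2 - x + 183 is irreducible over Q. It is the minimal polynomial of α.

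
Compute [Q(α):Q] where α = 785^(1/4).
[Q(α):Q] = 4

α is a root of x^4 - 785. By Eisenstein's criterion at the prime p = 5 (which divides the constant term 785 but p^2 = 25 does not, since 785 is squarefree), x^4 - 785 is irreducible over Q. Hence [Q(α):Q] = 4.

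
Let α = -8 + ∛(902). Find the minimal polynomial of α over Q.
m_α(x) = x^3 + 24x^2 + 192x - 390

Set β = α + 8 = ∛(902), so β^3 = 902. Then (α + 8)^3 - 902 = 0, i.e. α is a root of g(x) = (x + 8)^3 - 902 = x^3 + 24x^2 + 192x - 390. Since g(x) = h(x + 8) where h(x) = x^3 - 902, and h is irreducible over Q (because 902 is not a perfect cube, so h has no rational root, and a monic cubic with no rational root is irreducible), g is also irreducible (irreducibility is preserved under the substitution x → x + 8). Hence m_α(x) = x^3 + 24x^2 + 192x - 390.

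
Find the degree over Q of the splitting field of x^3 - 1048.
[K : Q] = 6

The roots of x^3 - 1048 are ∛1048, ω∛1048, ω^2∛1048 where ω = e^(2πi/3) is a primitive cube root of unity, so K = Q(∛1048, ω). Now [Q(∛1048):Q] = 3 (since 1048 is not a perfect cube, x^3 - 1048 is irreducible) and [Q(ω):Q] = 2. Both 2 and 3 divide [K:Q], and [K:Q] ≤ 3·2 = 6, so [K:Q] = 6. (Equivalently: Q(∛1048) ⊂ R but ω ∉ R, so [K : Q(∛1048)] = 2.)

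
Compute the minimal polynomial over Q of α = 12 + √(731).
m_α(x) = x^2 - 24x - 587

From α - 12 = √(731), squaring gives (α - 12)^2 = 731, i.e. α^2 - 24α + 144 = 731, so α^2 - 24α - 587 = 0. The discriminant of x^2 - 24x - 587 is (-24)^2 - 4·(-587) = 576 + 2348 = 2924, and 4·(731) is not a perfect square in Q since 731 is squarefree and ≠ 1. Hence x^2 - 24x - 587 is irreducible over Q and is the minimal polynomial of α.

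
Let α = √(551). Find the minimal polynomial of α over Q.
m_α(x) = x^2 - 551

α satisfies α^2 - 551 = 0, so x^2 - 551 annihilates α. Since d = 551 is squarefree and ≠ 1, it is not a perfect square in Q, so x^2 - 551 has no rational root and is therefore irreducible over Q (a degree-2 polynomial over a field is irreducible iff it has no root). Hence m_α(x) = x^2 - 551.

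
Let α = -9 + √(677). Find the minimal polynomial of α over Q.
m_α(x) = x^2 + 18x - 596

From α + 9 = √(677), squaring gives (α + 9)^2 = 677, i.e. α^2 + 18α + 81 = 677, so α^2 + 18α - 596 = 0. The discriminant of x^2 + 18x - 596 is (18)^2 - 4·(-596) = 324 + 2384 = 2708, and 4·(677) is not a perfect square in Q since 677 is squarefree and ≠ 1. Hence x^2 + 18x - 596 is irreducible over Q and is the minimal polynomial of α.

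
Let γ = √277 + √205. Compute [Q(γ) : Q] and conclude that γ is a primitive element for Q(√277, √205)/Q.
[Q(γ) : Q] = 4 (equivalently, Q(γ) = Q(√277, √205))

Obviously Q(γ) ⊆ Q(√277, √205), and [Q(√277, √205):Q] = 4 (since 277, 205 are distinct squarefree integers > 1 with 56785 not a perfect square). To show equality we compute the minimal polynomial of γ. From γ = √277 + √205: γ^2 = 277 + 2√(56785) + 205 = 482 + 2√(56785), so γ^2 - 482 = 2√(56785); squaring, (γ^2 - 482)^2 = 4·56785, i.e. γ^4 - 964γ^2 + 232324 - 227140 = 0, i.e. γ^4 - 964γ^2 + 5184 = 0. So γ is a root of x^4 - 964x^2 + 5184. This polynomial is irreducible over Q: it has no rational root (each ±√277 ± √205 is irrational), and any factorization into two quadratics over Q would force √(56785) ∈ Q (pairing opposite roots) or √277, √205 ∈ Q (other pairings), all impossible. Hence [Q(γ):Q] = 4 = [Q(√277, √205):Q], so Q(γ) = Q(√277, √205).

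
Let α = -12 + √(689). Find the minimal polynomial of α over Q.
m_α(x) = x^2 + 24x - 545

From α + 12 = √(689), squaring gives (α + 12)^2 = 689, i.e. α^2 + 24α + 144 = 689, so α^2 + 24α - 545 = 0. The discriminant of x^2 + 24x - 545 is (24)^2 - 4·(-545) = 576 + 2180 = 2756, and 4·(689) is not a perfect square in Q since 689 is squarefree and ≠ 1. Hence x^2 + 24x - 545 is irreducible over Q and is the minimal polynomial of α.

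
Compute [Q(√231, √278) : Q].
[Q(√231, √278) : Q] = 4

[Q(√231):Q] = 2 (min poly x^2 - 231, irreducible since 231 is squarefree > 1). For the top step, suppose √278 ∈ Q(√231), say √278 = c + d√231 with c, d ∈ Q. Squaring: 278 = c^2 + 231d^2 + 2cd√231. Since √231 ∉ Q this forces 2cd = 0. If d = 0 then √278 = c ∈ Q, contradicting 278 squarefree > 1. If c = 0 then 278 = 231d^2, so 231·278 = (231d)^2 is a perfect square in Q — but 231·278 = 64218 is not a perfect square (since 231 and 278 are distinct squarefree integers). Contradiction. Hence √278 ∉ Q(√231), so x^2 - 278 stays irreducible over Q(√231) and [Q(√231, √278) : Q(√231)] = 2. By the tower law, [Q(√231, √278) : Q] = 2 · 2 = 4.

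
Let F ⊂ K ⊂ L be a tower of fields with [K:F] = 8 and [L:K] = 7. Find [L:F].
[L:F] = 56

The tower law says that for any tower of field extensions F ⊂ K ⊂ L with finite degrees, [L:F] = [L:K] · [K:F]. Here this gives [L:F] = 7 · 8 = 56.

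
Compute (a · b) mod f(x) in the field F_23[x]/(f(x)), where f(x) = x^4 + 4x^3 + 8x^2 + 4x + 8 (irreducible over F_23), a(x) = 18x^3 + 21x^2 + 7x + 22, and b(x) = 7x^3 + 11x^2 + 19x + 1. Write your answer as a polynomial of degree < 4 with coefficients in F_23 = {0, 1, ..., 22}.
a · b ≡ 2x^3 + 2x^2 + 7x (mod f(x))

Multiply in F_23[x]: a(x)·b(x) = (18x^3 + 21x^2 + 7x + 22)·(7x^3 + 11x^2 + 19x + 1) = 11x^6 + x^4 + 4x^3 + 5x^2 + 11x + 22. This has degree ≥ 4, so divide by f(x) over F_23: 11x^6 + x^4 + 4x^3 + 5x^2 + 11x + 22 = (11x^2 + 2x + 20)·(x^4 + 4x^3 + 8x^2 + 4x + 8) + (2x^3 + 2x^2 + 7x). Hence a·b ≡ 2x^3 + 2x^2 + 7x (mod f). (F_23[x]/(f) is a field with 23^4 = 279841 elements since f is irreducible of degree 4.)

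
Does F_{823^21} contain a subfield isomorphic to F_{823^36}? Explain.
No: F_{823^36} is not a subfield of F_{823^21}

F_{p^m} embeds in F_{p^n} iff m | n. Here 36 ∤ 21 (since 21 = 0·36 + 21 with remainder 21 ≠ 0), so F_{823^36} is not a subfield of F_{823^21}. Equivalently: if it were, the tower law would give 36 = [F_{823^36}:F_823] dividing [F_{823^21}:F_823] = 21, contradiction.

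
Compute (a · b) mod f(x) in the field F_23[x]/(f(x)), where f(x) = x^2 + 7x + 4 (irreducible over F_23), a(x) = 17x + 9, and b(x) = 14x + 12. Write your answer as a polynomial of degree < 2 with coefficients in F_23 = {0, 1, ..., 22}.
a · b ≡ 21x + 7 (mod f(x))

Multiply in F_23[x]: a(x)·b(x) = (17x + 9)·(14x + 12) = 8x^2 + 8x + 16. This has degree ≥ 2, so divide by f(x) over F_23: 8x^2 + 8x + 16 = (8)·(x^2 + 7x + 4) + (21x + 7). Hence a·b ≡ 21x + 7 (mod f). (F_23[x]/(f) is a field with 23^2 = 529 elements since f is irreducible of degree 2.)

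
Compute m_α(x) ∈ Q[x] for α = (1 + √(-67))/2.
m_α(x) = x^2 - x + 17

From 2α - 1 = √(-67), squaring gives (2α - 1)^2 = -67, i.e. 4α^2 - 4α + 1 = -67, so α^2 - α + (1 + 67)/4 = 0. Since -67 ≡ 1 (mod 4), (1 + 67)/4 = 17 ∈ Z. The polynomial x^2 - x + 17 has discriminant 1 - 4·(17) = -67, which is not a perfect square in Q (d = -67 is squarefree and ≠ 1), so x^2 - x + 17 is irreducible over Q. It is the minimal polynomial of α.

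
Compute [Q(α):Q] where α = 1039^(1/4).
[Q(α):Q] = 4

α is a root of x^4 - 1039. By Eisenstein's criterion at the prime p = 1039 (which divides the constant term 1039 but p^2 = 1079521 does not, since 1039 is squarefree), x^4 - 1039 is irreducible over Q. Hence [Q(α):Q] = 4.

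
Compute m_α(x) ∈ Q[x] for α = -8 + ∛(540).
m_α(x) = x^3 + 24x^2 + 192x - 28

Set β = α + 8 = ∛(540), so β^3 = 540. Then (α + 8)^3 - 540 = 0, i.e. α is a root of g(x) = (x + 8)^3 - 540 = x^3 + 24x^2 + 192x - 28. Since g(x) = h(x + 8) where h(x) = x^3 - 540, and h is irreducible over Q (because 540 is not a perfect cube, so h has no rational root, and a monic cubic with no rational root is irreducible), g is also irreducible (irreducibility is preserved under the substitution x → x + 8). Hence m_α(x) = x^3 + 24x^2 + 192x - 28.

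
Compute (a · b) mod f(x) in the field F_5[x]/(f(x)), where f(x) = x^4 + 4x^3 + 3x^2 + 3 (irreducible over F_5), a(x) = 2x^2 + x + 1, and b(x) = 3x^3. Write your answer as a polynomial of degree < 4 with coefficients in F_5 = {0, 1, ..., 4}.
a · b ≡ 4x^3 + 3x^2 + 2x + 3 (mod f(x))

Multiply in F_5[x]: a(x)·b(x) = (2x^2 + x + 1)·(3x^3) = x^5 + 3x^4 + 3x^3. This has degree ≥ 4, so divide by f(x) over F_5: x^5 + 3x^4 + 3x^3 = (x + 4)·(x^4 + 4x^3 + 3x^2 + 3) + (4x^3 + 3x^2 + 2x + 3). Hence a·b ≡ 4x^3 + 3x^2 + 2x + 3 (mod f). (F_5[x]/(f) is a field with 5^4 = 625 elements since f is irreducible of degree 4.)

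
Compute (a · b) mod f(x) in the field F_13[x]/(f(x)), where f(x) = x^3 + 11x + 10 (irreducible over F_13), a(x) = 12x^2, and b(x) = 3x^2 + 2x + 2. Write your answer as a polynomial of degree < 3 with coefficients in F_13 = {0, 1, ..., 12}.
a · b ≡ 5x^2 + 7 (mod f(x))

Multiply in F_13[x]: a(x)·b(x) = (12x^2)·(3x^2 + 2x + 2) = 10x^4 + 11x^3 + 11x^2. This has degree ≥ 3, so divide by f(x) over F_13: 10x^4 + 11x^3 + 11x^2 = (10x + 11)·(x^3 + 11x + 10) + (5x^2 + 7). Hence a·b ≡ 5x^2 + 7 (mod f). (F_13[x]/(f) is a field with 13^3 = 2197 elements since f is irreducible of degree 3.)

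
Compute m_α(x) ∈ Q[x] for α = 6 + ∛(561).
m_α(x) = x^3 - 18x^2 + 108x - 777

Set β = α - 6 = ∛(561), so β^3 = 561. Then (α - 6)^3 - 561 = 0, i.e. α is a root of g(x) = (x - 6)^3 - 561 = x^3 - 18x^2 + 108x - 777. Since g(x) = h(x - 6) where h(x) = x^3 - 561, and h is irreducible over Q (because 561 is not a perfect cube, so h has no rational root, and a monic cubic with no rational root is irreducible), g is also irreducible (irreducibility is preserved under the substitution x → x - 6). Hence m_α(x) = x^3 - 18x^2 + 108x - 777.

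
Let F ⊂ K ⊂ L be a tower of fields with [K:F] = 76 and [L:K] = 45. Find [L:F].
[L:F] = 3420

The tower law says that for any tower of field extensions F ⊂ K ⊂ L with finite degrees, [L:F] = [L:K] · [K:F]. Here this gives [L:F] = 45 · 76 = 3420.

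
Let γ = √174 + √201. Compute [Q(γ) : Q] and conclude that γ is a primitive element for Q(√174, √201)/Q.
[Q(γ) : Q] = 4 (equivalently, Q(γ) = Q(√174, √201))

Obviously Q(γ) ⊆ Q(√174, √201), and [Q(√174, √201):Q] = 4 (since 174, 201 are distinct squarefree integers > 1 with 34974 not a perfect square). To show equality we compute the minimal polynomial of γ. From γ = √174 + √201: γ^2 = 174 + 2√(34974) + 201 = 375 + 2√(34974), so γ^2 - 375 = 2√(34974); squaring, (γ^2 - 375)^2 = 4·34974, i.e. γ^4 - 750γ^2 + 140625 - 139896 = 0, i.e. γ^4 - 750γ^2 + 729 = 0. So γ is a root of x^4 - 750x^2 + 729. This polynomial is irreducible over Q: it has no rational root (each ±√174 ± √201 is irrational), and any factorization into two quadratics over Q would force √(34974) ∈ Q (pairing opposite roots) or √174, √201 ∈ Q (other pairings), all impossible. Hence [Q(γ):Q] = 4 = [Q(√174, √201):Q], so Q(γ) = Q(√174, √201).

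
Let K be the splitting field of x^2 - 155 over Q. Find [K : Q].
[K : Q] = 2

f(x) = x^2 - 155 factors as (x - √155)(x + √155). The splitting field is K = Q(√155). Since 155 is squarefree and > 1, it is not a perfect square, so x^2 - 155 is irreducible over Q and [Q(√155) : Q] = 2. Hence [K : Q] = 2.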